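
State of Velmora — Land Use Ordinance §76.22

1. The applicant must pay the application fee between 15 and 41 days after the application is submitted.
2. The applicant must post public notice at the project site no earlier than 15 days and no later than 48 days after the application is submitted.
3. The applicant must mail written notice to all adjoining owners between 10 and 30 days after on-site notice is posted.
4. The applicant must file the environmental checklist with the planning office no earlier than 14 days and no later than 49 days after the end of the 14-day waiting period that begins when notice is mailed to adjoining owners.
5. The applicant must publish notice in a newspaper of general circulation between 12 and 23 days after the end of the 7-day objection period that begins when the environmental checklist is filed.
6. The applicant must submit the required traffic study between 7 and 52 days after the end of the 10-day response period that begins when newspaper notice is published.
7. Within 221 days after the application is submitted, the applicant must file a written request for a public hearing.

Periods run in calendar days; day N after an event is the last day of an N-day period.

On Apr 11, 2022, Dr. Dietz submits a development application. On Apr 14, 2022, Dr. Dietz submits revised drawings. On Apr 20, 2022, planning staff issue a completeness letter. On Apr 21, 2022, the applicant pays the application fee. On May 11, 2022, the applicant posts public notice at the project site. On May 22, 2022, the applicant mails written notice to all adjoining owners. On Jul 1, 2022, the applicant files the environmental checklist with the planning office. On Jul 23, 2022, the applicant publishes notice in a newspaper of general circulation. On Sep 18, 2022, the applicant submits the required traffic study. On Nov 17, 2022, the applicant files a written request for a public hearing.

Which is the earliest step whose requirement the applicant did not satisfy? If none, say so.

(1) the permitted window runs from Apr 11, 2022 + 15 = Apr 26, 2022 to Apr 11, 2022 + 41 = May 22, 2022; done Apr 21, 2022 — 5 days before the window opened.
That is the first point of non-compliance.

Step 1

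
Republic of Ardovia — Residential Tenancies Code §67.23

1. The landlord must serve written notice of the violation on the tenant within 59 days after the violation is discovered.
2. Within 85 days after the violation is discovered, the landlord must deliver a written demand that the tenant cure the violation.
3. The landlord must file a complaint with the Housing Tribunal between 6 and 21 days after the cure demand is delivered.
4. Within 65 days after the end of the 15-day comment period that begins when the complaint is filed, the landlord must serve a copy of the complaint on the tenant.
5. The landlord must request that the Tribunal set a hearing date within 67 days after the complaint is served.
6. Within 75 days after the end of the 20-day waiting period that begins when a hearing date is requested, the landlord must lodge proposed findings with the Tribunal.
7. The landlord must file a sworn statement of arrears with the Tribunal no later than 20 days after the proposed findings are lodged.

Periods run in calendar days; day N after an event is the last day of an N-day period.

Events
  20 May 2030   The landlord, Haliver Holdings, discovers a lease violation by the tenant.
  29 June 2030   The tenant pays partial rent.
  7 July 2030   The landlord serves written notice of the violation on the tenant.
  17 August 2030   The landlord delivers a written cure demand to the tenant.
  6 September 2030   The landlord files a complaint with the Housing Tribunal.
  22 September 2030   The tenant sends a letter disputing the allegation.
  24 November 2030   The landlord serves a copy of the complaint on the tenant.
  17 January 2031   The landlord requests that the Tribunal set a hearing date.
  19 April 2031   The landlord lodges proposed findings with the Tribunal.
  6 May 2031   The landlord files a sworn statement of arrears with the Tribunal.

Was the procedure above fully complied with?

No

Step 1 — counting 59 days from 20 May 2030 (when the violation is discovered) gives a deadline of 18 July 2030; 7 July 2030 is within that limit.
Step 2 — counting 85 days from 20 May 2030 (when the violation is discovered) gives a deadline of 13 August 2030; done 17 August 2030 — 4 days late.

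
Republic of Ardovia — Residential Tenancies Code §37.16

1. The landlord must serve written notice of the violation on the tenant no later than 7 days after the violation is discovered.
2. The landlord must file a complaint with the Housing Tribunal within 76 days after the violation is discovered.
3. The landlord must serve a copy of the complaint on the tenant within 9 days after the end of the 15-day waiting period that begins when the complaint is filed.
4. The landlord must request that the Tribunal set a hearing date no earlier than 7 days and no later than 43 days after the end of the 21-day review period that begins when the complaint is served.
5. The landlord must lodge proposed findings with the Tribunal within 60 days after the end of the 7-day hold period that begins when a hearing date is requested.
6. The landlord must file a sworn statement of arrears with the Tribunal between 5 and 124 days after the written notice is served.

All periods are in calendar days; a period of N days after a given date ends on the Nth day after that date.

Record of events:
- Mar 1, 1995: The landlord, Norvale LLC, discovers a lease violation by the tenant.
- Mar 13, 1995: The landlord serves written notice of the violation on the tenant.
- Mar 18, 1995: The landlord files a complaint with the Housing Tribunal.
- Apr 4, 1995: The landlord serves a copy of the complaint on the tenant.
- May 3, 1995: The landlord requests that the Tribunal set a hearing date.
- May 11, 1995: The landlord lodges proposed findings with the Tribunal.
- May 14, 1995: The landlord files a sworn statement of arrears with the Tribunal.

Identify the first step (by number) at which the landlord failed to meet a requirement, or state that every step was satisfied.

Step 1

Step 1 — counting 7 days from Mar 1, 1995 (when the violation is discovered) gives a deadline of Mar 8, 1995; Mar 13, 1995 misses that deadline by 5 days.
The analysis stops there.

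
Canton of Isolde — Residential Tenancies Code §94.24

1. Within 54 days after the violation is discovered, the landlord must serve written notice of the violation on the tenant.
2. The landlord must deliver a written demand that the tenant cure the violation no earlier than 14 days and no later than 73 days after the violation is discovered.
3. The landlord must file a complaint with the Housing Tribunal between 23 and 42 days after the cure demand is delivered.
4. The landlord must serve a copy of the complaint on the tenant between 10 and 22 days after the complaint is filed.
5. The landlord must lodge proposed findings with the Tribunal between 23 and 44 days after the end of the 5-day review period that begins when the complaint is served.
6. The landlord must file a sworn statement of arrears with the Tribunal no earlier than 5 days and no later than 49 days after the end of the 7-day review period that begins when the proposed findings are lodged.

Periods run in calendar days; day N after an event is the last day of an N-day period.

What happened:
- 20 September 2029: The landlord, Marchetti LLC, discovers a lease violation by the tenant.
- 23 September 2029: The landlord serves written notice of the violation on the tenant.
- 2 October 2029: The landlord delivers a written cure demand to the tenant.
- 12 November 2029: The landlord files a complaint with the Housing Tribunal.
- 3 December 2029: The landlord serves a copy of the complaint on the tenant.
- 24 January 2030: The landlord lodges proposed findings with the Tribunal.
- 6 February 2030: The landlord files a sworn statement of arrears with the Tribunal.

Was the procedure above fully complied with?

No

Step 1 — counting 54 days from 20 September 2029 (when the violation is discovered) gives a deadline of 13 November 2029; done 23 September 2029 — timely.
Step 2 — 14 and 73 days from 20 September 2029 (when the violation is discovered) are 4 October 2029 and 2 December 2029 respectively; done 2 October 2029 — 2 days before the window opened.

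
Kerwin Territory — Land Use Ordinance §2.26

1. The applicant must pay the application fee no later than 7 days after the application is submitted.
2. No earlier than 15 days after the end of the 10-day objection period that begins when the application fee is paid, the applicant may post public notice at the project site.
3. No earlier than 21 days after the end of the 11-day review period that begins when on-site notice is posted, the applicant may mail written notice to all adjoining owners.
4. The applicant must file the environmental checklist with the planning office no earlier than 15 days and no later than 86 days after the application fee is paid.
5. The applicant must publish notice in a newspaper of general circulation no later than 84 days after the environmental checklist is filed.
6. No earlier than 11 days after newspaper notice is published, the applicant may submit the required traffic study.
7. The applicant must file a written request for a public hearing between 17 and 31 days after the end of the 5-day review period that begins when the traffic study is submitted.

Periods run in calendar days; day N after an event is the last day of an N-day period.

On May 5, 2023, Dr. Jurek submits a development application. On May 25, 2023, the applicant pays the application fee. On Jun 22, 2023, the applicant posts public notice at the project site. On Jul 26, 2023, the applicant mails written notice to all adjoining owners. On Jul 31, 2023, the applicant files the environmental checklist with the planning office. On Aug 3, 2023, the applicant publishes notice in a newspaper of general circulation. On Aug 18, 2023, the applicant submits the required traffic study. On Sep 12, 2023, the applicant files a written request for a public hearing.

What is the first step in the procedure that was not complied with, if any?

Step 1

(1) due by May 5, 2023 + 7 days = May 12, 2023; May 25, 2023 misses that deadline by 13 days.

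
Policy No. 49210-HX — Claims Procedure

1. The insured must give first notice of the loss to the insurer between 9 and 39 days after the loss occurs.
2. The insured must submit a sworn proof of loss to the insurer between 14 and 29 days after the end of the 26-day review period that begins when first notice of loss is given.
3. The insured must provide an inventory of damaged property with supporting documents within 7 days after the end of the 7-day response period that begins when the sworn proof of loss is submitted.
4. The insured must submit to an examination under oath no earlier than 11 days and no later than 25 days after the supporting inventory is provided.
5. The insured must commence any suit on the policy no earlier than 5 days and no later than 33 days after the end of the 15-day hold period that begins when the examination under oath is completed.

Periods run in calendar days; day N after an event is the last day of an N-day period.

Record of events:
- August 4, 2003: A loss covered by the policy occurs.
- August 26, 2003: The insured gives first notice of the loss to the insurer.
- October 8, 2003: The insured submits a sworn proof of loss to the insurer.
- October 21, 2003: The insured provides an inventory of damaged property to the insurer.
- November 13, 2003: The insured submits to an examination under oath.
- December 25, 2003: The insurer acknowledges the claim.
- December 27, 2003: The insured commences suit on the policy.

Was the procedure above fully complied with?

Yes

Step 1 — 9 and 39 days from August 4, 2003 (when the loss occurs) are August 13, 2003 and September 12, 2003 respectively; done August 26, 2003 — within the window.
Step 2 — 14 and 29 days from September 21, 2003 (end of the 26-day review period, which began when first notice of loss is given on August 26, 2003) are October 5, 2003 and October 20, 2003 respectively; done October 8, 2003 — within the window.
Step 3 — counting 7 days from October 15, 2003 (end of the 7-day response period, which began when the sworn proof of loss is submitted on October 8, 2003) gives a deadline of October 22, 2003; October 21, 2003 is within that limit.
Step 4 — 11 and 25 days from October 21, 2003 (when the supporting inventory is provided) are November 1, 2003 and November 15, 2003 respectively; done November 13, 2003, which is between those dates.
Step 5 — 5 and 33 days from November 28, 2003 (end of the 15-day hold period, which began when the examination under oath is completed on November 13, 2003) are December 3, 2003 and December 31, 2003 respectively; December 27, 2003 falls inside that range.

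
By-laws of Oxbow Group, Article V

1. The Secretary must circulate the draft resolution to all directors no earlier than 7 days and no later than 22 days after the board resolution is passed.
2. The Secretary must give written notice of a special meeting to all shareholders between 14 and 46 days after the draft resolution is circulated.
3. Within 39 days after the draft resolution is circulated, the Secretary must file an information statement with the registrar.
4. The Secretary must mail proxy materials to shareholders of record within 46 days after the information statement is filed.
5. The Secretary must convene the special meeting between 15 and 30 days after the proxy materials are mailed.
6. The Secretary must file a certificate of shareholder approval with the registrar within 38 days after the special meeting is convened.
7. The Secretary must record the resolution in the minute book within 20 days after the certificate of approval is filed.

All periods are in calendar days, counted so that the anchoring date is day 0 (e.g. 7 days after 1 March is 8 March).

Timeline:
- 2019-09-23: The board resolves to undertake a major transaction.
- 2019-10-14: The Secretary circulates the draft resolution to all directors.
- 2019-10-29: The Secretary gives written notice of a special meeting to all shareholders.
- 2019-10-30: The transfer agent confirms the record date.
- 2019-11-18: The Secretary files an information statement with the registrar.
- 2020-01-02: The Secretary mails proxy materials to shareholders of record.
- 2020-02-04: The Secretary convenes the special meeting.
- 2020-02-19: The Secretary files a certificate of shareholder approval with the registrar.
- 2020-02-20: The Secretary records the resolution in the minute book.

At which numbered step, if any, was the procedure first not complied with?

Step 5

Step 1 — 7 and 22 days from 2019-09-23 (when the board resolution is passed) are 2019-09-30 and 2019-10-15 respectively; done 2019-10-14 — within the window.
Step 2 — 14 and 46 days from 2019-10-14 (when the draft resolution is circulated) are 2019-10-28 and 2019-11-29 respectively; done 2019-10-29, which is between those dates.
Step 3 — counting 39 days from 2019-10-14 (when the draft resolution is circulated) gives a deadline of 2019-11-22; 2019-11-18 is within that limit.
Step 4 — counting 46 days from 2019-11-18 (when the information statement is filed) gives a deadline of 2020-01-03; 2020-01-02 is within that limit.
Step 5 — 15 and 30 days from 2020-01-02 (when the proxy materials are mailed) are 2020-01-17 and 2020-02-01 respectively; done 2020-02-04 — 3 days after the window closed.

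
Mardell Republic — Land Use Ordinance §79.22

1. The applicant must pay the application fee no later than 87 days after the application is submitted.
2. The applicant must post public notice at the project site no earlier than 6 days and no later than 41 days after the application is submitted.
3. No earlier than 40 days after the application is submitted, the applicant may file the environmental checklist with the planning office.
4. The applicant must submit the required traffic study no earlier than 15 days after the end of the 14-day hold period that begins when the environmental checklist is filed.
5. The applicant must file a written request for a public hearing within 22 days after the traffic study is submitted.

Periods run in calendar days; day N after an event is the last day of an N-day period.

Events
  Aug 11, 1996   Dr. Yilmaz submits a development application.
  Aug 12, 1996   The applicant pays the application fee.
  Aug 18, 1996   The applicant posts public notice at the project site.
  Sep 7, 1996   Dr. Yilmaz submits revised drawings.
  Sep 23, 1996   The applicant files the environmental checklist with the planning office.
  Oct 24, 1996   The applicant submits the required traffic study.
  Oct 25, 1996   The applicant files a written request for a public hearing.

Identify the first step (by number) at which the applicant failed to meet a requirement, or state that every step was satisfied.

None — every step was satisfied

Step 1: 87 days after Aug 11, 1996 (when the application is submitted) is Nov 6, 1996; done Aug 12, 1996 — timely.
Step 2: the window is 6–41 days after Aug 11, 1996 (when the application is submitted), so Aug 17, 1996 through Sep 21, 1996; Aug 18, 1996 falls inside that range.
Step 3: the earliest permitted date is 40 days after Aug 11, 1996 (when the application is submitted), i.e. Sep 20, 1996; done Sep 23, 1996, after the minimum wait.
Step 4: the earliest permitted date is 15 days after Oct 7, 1996 (end of the 14-day hold period, which began when the environmental checklist is filed on Sep 23, 1996), i.e. Oct 22, 1996; done Oct 24, 1996 — permitted.
Step 5: 22 days after Oct 24, 1996 (when the traffic study is submitted) is Nov 15, 1996; done Oct 25, 1996 — timely.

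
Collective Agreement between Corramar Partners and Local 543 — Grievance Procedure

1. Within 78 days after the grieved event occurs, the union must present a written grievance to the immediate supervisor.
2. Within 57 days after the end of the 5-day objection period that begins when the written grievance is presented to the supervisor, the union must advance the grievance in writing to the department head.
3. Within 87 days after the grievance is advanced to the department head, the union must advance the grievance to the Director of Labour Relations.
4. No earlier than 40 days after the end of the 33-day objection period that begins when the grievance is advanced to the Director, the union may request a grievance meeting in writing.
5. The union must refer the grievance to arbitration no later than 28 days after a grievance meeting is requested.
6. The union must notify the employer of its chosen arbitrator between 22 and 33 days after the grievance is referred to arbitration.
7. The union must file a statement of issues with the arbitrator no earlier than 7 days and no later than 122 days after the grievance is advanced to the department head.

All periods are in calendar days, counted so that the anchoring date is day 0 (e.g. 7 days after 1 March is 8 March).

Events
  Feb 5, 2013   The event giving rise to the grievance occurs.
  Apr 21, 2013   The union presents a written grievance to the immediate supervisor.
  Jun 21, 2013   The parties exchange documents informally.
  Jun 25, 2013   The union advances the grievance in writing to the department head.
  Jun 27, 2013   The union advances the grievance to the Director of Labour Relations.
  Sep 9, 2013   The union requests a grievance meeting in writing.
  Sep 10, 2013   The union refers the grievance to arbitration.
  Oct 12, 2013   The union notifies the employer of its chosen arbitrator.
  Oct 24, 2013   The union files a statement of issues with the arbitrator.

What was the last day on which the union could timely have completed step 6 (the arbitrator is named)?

Oct 13, 2013

Step 6 runs from Sep 10, 2013, when the grievance is referred to arbitration. The window is 22–33 days after Sep 10, 2013; it closes on Oct 13, 2013.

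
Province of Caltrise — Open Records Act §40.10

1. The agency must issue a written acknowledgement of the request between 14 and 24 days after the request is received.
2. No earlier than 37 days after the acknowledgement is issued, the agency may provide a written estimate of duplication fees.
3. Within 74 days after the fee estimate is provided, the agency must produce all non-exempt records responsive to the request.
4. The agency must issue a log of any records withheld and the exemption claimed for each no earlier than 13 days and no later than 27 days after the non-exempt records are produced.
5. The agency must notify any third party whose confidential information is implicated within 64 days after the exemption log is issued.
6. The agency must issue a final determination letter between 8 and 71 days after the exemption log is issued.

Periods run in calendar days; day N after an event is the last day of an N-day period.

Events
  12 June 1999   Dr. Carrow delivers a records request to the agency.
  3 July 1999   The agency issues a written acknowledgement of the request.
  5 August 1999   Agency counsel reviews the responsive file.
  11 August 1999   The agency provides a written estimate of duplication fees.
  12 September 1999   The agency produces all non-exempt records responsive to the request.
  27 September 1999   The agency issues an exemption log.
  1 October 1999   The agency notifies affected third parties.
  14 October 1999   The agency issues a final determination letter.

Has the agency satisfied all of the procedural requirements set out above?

Yes

Step 1: the window is 14–24 days after 12 June 1999 (when the request is received), so 26 June 1999 through 6 July 1999; done 3 July 1999 — within the window.
Step 2: the earliest permitted date is 37 days after 3 July 1999 (when the acknowledgement is issued), i.e. 9 August 1999; 11 August 1999 is on or after that date.
Step 3: 74 days after 11 August 1999 (when the fee estimate is provided) is 24 October 1999; 12 September 1999 is within that limit.
Step 4: the window is 13–27 days after 12 September 1999 (when the non-exempt records are produced), so 25 September 1999 through 9 October 1999; 27 September 1999 falls inside that range.
Step 5: 64 days after 27 September 1999 (when the exemption log is issued) is 30 November 1999; done 1 October 1999 — timely.
Step 6: the window is 8–71 days after 27 September 1999 (when the exemption log is issued), so 5 October 1999 through 7 December 1999; 14 October 1999 falls inside that range.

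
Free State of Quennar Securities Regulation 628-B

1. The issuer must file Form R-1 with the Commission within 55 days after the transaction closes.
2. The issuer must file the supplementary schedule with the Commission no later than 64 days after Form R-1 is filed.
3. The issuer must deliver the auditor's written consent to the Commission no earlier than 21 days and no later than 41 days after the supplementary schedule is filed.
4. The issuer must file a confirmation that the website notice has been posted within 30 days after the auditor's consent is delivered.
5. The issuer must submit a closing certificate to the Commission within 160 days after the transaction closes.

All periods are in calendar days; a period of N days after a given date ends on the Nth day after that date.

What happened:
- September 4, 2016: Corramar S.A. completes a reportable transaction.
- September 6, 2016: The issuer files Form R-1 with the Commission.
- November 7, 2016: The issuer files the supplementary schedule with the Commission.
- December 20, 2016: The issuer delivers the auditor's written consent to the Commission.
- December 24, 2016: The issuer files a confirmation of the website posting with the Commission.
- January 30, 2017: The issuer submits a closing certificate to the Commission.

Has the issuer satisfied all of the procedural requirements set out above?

Step 1: 55 days after September 4, 2016 (when the transaction closes) is October 29, 2016; completed September 6, 2016, before the deadline.
Step 2: 64 days after September 6, 2016 (when Form R-1 is filed) is November 9, 2016; completed November 7, 2016, before the deadline.
Step 3: the window is 21–41 days after November 7, 2016 (when the supplementary schedule is filed), so November 28, 2016 through December 18, 2016; December 20, 2016 is 2 days past the end of the window.

No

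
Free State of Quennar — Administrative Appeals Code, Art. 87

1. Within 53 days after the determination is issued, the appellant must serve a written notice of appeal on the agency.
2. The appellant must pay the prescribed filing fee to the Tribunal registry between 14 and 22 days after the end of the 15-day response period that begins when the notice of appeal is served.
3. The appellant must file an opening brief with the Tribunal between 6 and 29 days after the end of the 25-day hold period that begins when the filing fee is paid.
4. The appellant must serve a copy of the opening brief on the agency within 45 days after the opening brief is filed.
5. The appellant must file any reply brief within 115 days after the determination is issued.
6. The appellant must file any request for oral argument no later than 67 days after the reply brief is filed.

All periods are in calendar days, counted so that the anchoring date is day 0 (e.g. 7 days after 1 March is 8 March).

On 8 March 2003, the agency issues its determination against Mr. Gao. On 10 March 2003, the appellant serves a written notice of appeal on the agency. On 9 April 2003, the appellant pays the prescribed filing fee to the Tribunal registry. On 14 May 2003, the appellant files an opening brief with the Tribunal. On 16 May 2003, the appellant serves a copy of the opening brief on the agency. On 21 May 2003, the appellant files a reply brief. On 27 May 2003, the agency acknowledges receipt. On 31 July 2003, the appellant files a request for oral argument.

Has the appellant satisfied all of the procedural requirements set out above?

No

Step 1 — counting 53 days from 8 March 2003 (when the determination is issued) gives a deadline of 30 April 2003; 10 March 2003 is within that limit.
Step 2 — 14 and 22 days from 25 March 2003 (end of the 15-day response period, which began when the notice of appeal is served on 10 March 2003) are 8 April 2003 and 16 April 2003 respectively; done 9 April 2003, which is between those dates.
Step 3 — 6 and 29 days from 4 May 2003 (end of the 25-day hold period, which began when the filing fee is paid on 9 April 2003) are 10 May 2003 and 2 June 2003 respectively; done 14 May 2003 — within the window.
Step 4 — counting 45 days from 14 May 2003 (when the opening brief is filed) gives a deadline of 28 June 2003; 16 May 2003 is within that limit.
Step 5 — counting 115 days from 8 March 2003 (when the determination is issued) gives a deadline of 1 July 2003; done 21 May 2003 — timely.
Step 6 — counting 67 days from 21 May 2003 (when the reply brief is filed) gives a deadline of 27 July 2003; not done until 31 July 2003, 4 days after the deadline.
Later steps need not be reached.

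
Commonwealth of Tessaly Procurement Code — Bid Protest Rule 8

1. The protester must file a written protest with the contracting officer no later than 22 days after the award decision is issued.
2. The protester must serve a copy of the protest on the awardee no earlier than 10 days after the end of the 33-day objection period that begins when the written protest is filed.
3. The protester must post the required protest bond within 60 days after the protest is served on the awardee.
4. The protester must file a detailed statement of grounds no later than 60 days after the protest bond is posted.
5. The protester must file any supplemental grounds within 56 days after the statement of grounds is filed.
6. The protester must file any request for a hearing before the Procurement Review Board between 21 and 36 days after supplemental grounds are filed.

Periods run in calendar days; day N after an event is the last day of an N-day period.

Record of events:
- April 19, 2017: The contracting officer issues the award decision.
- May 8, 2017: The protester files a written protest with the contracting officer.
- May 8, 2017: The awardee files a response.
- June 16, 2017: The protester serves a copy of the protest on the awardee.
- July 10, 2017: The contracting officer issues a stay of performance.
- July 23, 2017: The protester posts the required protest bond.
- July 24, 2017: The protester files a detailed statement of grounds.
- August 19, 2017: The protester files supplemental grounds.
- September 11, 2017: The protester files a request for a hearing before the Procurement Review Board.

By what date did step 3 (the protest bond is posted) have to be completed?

Step 3 runs from June 16, 2017, when the protest is served on the awardee. 60 days after June 16, 2017 is August 15, 2017.

August 15, 2017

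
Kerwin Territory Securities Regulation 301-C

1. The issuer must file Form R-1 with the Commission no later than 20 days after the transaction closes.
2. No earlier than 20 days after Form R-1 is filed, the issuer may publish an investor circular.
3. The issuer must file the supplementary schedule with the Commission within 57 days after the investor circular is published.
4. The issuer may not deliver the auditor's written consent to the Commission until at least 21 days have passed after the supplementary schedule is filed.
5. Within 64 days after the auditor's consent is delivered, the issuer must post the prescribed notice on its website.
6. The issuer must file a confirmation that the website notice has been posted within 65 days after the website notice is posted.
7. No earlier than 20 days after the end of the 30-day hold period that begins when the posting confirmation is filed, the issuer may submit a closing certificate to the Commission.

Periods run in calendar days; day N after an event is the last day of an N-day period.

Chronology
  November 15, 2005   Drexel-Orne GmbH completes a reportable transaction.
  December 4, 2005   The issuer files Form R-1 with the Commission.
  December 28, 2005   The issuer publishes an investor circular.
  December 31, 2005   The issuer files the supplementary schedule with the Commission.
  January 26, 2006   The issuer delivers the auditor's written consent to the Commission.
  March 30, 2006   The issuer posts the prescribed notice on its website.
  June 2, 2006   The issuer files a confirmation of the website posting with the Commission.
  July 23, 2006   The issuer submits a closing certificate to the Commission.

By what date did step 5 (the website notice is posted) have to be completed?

March 31, 2006

Step 5 runs from January 26, 2006, when the auditor's consent is delivered. 64 days after January 26, 2006 is March 31, 2006.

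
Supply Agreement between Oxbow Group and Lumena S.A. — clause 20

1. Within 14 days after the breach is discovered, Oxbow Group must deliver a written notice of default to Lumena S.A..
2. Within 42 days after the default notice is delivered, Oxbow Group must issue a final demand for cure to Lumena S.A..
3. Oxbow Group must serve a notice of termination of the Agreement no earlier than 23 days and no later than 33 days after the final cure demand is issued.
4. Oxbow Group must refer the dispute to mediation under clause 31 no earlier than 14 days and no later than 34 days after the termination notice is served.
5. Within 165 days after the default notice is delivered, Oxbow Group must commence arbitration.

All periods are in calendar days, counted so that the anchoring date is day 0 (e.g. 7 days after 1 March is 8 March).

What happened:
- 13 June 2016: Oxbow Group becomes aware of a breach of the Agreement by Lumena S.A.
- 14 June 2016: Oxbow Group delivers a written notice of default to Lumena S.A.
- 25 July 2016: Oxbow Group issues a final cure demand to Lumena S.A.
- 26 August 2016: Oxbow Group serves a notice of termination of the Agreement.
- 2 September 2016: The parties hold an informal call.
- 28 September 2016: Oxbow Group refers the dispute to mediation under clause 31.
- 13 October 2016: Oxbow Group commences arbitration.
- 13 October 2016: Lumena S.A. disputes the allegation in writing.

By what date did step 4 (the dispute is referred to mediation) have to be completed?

29 September 2016

Step 4 runs from 26 August 2016, when the termination notice is served. The window is 14–34 days after 26 August 2016; it closes on 29 September 2016.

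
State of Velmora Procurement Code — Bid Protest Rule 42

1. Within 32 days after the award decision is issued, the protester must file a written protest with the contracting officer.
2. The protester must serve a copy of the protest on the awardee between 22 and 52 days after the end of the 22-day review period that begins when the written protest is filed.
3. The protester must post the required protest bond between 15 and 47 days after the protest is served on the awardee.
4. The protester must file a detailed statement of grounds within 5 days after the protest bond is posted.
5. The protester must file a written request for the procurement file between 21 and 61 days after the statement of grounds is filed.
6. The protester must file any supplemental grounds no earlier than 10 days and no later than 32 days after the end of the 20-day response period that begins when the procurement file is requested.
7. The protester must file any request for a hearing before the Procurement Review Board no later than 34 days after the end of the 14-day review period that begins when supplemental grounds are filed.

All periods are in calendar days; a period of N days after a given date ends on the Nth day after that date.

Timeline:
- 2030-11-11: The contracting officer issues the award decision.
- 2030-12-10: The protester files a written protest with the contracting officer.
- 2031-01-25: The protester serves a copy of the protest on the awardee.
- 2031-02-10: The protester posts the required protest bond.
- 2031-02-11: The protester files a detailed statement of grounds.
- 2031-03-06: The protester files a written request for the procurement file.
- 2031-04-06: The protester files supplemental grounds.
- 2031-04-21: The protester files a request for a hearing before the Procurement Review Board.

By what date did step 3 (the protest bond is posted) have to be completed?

Step 3 runs from 2031-01-25, when the protest is served on the awardee. The window is 15–47 days after 2031-01-25; it closes on 2031-03-13.

2031-03-13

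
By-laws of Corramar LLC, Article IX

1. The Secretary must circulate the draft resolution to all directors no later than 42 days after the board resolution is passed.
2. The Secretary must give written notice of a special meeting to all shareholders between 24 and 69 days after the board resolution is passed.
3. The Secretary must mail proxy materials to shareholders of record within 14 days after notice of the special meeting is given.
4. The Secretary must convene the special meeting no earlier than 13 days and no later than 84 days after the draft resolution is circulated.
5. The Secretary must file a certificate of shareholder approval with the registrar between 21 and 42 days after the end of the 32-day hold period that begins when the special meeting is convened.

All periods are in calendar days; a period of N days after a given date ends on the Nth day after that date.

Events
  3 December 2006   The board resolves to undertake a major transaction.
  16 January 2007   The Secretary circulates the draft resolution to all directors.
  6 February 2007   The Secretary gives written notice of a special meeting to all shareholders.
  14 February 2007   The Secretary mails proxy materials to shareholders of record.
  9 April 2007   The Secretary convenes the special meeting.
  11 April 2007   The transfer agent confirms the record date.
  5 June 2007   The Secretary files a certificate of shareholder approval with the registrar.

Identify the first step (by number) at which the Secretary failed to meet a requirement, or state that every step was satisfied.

Step 1

Step 1: 42 days after 3 December 2006 (when the board resolution is passed) is 14 January 2007; done 16 January 2007 — 2 days late.
The procedure was therefore not followed at step 1.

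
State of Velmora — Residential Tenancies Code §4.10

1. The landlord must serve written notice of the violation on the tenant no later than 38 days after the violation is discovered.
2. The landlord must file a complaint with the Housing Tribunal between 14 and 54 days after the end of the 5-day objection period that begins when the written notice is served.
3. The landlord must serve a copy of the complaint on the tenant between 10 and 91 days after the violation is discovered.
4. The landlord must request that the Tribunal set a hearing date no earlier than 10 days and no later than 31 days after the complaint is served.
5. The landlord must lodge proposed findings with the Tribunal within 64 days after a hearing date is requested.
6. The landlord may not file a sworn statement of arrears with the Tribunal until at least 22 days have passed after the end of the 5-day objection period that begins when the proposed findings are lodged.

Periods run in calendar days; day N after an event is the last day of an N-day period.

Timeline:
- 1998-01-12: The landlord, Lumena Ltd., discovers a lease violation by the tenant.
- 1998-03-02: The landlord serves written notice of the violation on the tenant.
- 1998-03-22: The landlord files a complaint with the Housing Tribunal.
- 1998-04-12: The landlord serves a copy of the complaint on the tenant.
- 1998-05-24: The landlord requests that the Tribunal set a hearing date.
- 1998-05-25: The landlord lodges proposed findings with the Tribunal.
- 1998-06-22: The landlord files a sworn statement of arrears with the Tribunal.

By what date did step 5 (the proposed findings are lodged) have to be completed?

Step 5 runs from 1998-05-24, when a hearing date is requested. 64 days after 1998-05-24 is 1998-07-27.

1998-07-27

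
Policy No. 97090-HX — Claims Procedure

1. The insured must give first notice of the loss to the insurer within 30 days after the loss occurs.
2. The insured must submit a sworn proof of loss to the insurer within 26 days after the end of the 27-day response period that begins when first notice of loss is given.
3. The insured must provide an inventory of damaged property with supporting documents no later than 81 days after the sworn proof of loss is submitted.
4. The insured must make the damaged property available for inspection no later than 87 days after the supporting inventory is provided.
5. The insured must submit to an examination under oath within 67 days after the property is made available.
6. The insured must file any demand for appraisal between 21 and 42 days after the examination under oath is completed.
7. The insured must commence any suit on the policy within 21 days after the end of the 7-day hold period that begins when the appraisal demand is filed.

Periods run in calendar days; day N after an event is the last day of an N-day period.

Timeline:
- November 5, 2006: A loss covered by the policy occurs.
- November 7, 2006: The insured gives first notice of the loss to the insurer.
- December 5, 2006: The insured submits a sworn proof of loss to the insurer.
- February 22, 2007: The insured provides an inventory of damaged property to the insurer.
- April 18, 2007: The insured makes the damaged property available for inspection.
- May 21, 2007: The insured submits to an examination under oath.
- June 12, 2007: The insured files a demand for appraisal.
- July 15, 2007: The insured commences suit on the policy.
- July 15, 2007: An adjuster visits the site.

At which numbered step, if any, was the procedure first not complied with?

(1) due by November 5, 2006 + 30 days = December 5, 2006; done November 7, 2006 — timely.
(2) due by December 4, 2006 + 26 days = December 30, 2006; December 5, 2006 is within that limit.
(3) due by December 5, 2006 + 81 days = February 24, 2007; completed February 22, 2007, before the deadline.
(4) due by February 22, 2007 + 87 days = May 20, 2007; done April 18, 2007 — timely.
(5) due by April 18, 2007 + 67 days = June 24, 2007; completed May 21, 2007, before the deadline.
(6) the permitted window runs from May 21, 2007 + 21 = June 11, 2007 to May 21, 2007 + 42 = July 2, 2007; done June 12, 2007 — within the window.
(7) due by June 19, 2007 + 21 days = July 10, 2007; July 15, 2007 misses that deadline by 5 days.
The analysis stops there.

Step 7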